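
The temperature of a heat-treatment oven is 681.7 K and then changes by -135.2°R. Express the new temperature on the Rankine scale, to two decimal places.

Initial temperature in Celsius: 681.7 - 273.15 = 408.5500°C.
The 135.2°R change is an interval, so only the factor 5/9 applies: -135.2 × 5/9 = -75.1111°C.
Final Celsius temperature: 408.5500 - 75.1111 = 333.4389°C.
In Rankine: 333.4389 × 1.8 + 491.67 = 1091.86°R.

1091.86°R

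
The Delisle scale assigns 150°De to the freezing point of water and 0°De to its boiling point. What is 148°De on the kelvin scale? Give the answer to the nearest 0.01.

Linear interpolation between the fixed points: C = (148 - 150) × 100 / (0 - 150) = 1.3333°C.
Then 1.3333 + 273.15 = 274.48 K.

274.48 K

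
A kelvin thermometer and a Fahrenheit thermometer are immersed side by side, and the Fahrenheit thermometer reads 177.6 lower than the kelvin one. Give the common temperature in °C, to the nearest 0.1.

Let x be the kelvin reading; then the Fahrenheit reading is 1.8·x - 459.67.
(1.8·x - 459.67) - x = -177.6  ⇒  (0.8)·x = 282.07  ⇒  x = 352.5875 K.
In Celsius: 352.5875 - 273.15 = 79.4°C.

79.4°C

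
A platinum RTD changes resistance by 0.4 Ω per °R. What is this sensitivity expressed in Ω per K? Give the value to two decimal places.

Since only a temperature interval is involved, the additive offset between the scales drops out.
A change of 1 K is a change of 1.8°R, so per K the value is 0.4 × 1.8 = 0.72.

0.72 Ω per K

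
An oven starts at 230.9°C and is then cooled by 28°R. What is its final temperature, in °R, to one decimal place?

The 28°R change is an interval, so only the factor 5/9 applies: -28 × 5/9 = -15.5556°C.
Final Celsius temperature: 230.9000 - 15.5556 = 215.3444°C.
In Rankine: 215.3444 × 1.8 + 491.67 = 879.3°R.

879.3°R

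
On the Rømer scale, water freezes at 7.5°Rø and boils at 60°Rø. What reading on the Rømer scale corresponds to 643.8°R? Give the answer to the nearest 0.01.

51.87°Rø

First in Celsius: (643.8 - 491.67) × 5/9 = 84.5167°C.
Linearly onto the Rømer scale: 7.5 + (84.5167 / 100) × (60 - 7.5) = 51.87°Rø.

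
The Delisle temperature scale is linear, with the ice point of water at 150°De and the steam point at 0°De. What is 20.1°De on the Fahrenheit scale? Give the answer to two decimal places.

187.88°F

Linear interpolation between the fixed points: C = (20.1 - 150) × 100 / (0 - 150) = 86.6000°C.
Then 86.6000 × 1.8 + 32 = 187.88°F.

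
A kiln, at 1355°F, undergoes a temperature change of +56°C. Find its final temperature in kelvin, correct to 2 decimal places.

Initial temperature in Celsius: (1355 - 32) × 5/9 = 735.0000°C.
Final Celsius temperature: 735.0000 + 56.0000 = 791.0000°C.
In kelvin: 791.0000 + 273.15 = 1064.15 K.

1064.15 K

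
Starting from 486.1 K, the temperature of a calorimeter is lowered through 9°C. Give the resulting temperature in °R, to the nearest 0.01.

Initial temperature in Celsius: 486.1 - 273.15 = 212.9500°C.
Final Celsius temperature: 212.9500 - 9.0000 = 203.9500°C.
In Rankine: 203.9500 × 1.8 + 491.67 = 858.78°R.

858.78°R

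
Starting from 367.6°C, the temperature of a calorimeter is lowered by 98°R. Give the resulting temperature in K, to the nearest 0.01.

The 98°R change is an interval, so only the factor 5/9 applies: -98 × 5/9 = -54.4444°C.
Final Celsius temperature: 367.6000 - 54.4444 = 313.1556°C.
In kelvin: 313.1556 + 273.15 = 586.31 K.

586.31 K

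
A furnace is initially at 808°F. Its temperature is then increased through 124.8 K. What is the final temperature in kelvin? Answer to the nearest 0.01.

Initial temperature in Celsius: (808 - 32) × 5/9 = 431.1111°C.
The 124.8 K change is an interval; Kelvin and Celsius degrees are the same size, so ΔC = +124.8°C.
Final Celsius temperature: 431.1111 + 124.8000 = 555.9111°C.
In kelvin: 555.9111 + 273.15 = 829.06 K.

829.06 K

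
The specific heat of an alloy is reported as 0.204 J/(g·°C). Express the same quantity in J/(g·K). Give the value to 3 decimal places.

Since only a temperature interval is involved, the additive offset between the scales drops out.
A change of 1 K is a change of 1°C, so per K the value is 0.204 × 1 = 0.204.

0.204 J/(g·K)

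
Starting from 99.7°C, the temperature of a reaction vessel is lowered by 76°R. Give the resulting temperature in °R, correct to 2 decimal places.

595.13°R

The 76°R change is an interval, so only the factor 5/9 applies: -76 × 5/9 = -42.2222°C.
Final Celsius temperature: 99.7000 - 42.2222 = 57.4778°C.
In Rankine: 57.4778 × 1.8 + 491.67 = 595.13°R.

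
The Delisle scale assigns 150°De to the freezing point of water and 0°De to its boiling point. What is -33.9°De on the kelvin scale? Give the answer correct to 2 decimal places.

Linear interpolation between the fixed points: C = (-33.9 - 150) × 100 / (0 - 150) = 122.6000°C.
Then 122.6000 + 273.15 = 395.75 K.

395.75 K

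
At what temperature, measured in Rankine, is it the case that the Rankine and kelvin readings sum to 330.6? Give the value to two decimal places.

Let R be the Rankine reading. The kelvin reading is K = 5/9·R.
Require R + K = 330.6: (14/9)·R = 330.6.
R = (330.6) / (14/9) = 212.53.

212.53°R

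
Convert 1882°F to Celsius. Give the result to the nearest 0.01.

1027.78°C

In Celsius: (1882 - 32) × 5/9 = 1027.7778°C.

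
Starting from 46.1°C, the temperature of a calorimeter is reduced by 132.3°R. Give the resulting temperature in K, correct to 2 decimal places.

The 132.3°R change is an interval, so only the factor 5/9 applies: -132.3 × 5/9 = -73.5000°C.
Final Celsius temperature: 46.1000 - 73.5000 = -27.4000°C.
In kelvin: -27.4000 + 273.15 = 245.75 K.

245.75 K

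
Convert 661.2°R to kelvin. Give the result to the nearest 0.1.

367.3 K

In Celsius: (661.2 - 491.67) × 5/9 = 94.1833°C.
In kelvin: 94.1833 + 273.15 = 367.3 K.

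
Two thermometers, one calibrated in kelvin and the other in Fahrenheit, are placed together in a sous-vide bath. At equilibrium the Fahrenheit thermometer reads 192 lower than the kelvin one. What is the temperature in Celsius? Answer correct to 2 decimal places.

61.44°C

Let x be the kelvin reading; then the Fahrenheit reading is 1.8·x - 459.67.
(1.8·x - 459.67) - x = -192  ⇒  (0.8)·x = 267.67  ⇒  x = 334.5875 K.
In Celsius: 334.5875 - 273.15 = 61.44°C.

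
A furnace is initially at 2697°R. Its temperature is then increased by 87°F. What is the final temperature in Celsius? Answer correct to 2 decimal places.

Initial temperature in Celsius: (2697 - 491.67) × 5/9 = 1225.1833°C.
The 87°F change is an interval, so only the factor 5/9 applies: +87 × 5/9 = +48.3333°C.
Final Celsius temperature: 1225.1833 + 48.3333 = 1273.5167°C.

1273.52°C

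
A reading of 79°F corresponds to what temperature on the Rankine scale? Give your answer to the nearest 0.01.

In Celsius: (79 - 32) × 5/9 = 26.1111°C.
In Rankine: 26.1111 × 1.8 + 491.67 = 538.67°R.

538.67°R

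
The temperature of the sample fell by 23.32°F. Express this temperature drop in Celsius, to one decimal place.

13.0°C

An interval of 1°F corresponds to 5/9°C.
23.32 × 5/9 = 13.0.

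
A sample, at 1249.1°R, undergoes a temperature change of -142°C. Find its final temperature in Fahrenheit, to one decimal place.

533.8°F

Initial temperature in Celsius: (1249.1 - 491.67) × 5/9 = 420.7944°C.
Final Celsius temperature: 420.7944 - 142.0000 = 278.7944°C.
In Fahrenheit: 278.7944 × 1.8 + 32 = 533.8°F.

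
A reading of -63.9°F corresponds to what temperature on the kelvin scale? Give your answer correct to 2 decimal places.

219.87 K

In Celsius: (-63.9 - 32) × 5/9 = -53.2778°C.
In kelvin: -53.2778 + 273.15 = 219.87 K.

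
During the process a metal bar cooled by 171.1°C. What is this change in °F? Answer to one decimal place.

Only the scale ratio 1.8 matters for a change in temperature.
171.1 × 1.8 = 308.0.

308.0°F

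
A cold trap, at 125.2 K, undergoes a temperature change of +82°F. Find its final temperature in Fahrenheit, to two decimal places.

Initial temperature in Celsius: 125.2 - 273.15 = -147.9500°C.
The 82°F change is an interval, so only the factor 5/9 applies: +82 × 5/9 = +45.5556°C.
Final Celsius temperature: -147.9500 + 45.5556 = -102.3944°C.
In Fahrenheit: -102.3944 × 1.8 + 32 = -152.31°F.

-152.31°F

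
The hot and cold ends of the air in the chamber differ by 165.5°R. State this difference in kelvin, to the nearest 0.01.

91.94 K

Only the scale ratio 5/9 matters for a change in temperature.
165.5 × 5/9 = 91.94.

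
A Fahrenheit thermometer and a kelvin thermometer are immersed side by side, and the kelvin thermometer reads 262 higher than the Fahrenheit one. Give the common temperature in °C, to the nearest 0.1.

Let x be the Fahrenheit reading; then the kelvin reading is 5/9·x + 255.372.
(5/9·x + 255.372) - x = 262  ⇒  (-4/9)·x = 6.62778  ⇒  x = -14.9125°F.
In Celsius: (-14.9125 - 32) × 5/9 = -26.1°C.

-26.1°C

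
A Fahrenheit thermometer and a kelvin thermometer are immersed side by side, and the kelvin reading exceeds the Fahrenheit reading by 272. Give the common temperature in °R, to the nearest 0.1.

422.3°R

Let x be the Fahrenheit reading; then the kelvin reading is 5/9·x + 255.372.
(5/9·x + 255.372) - x = 272  ⇒  (-4/9)·x = 16.6278  ⇒  x = -37.4125°F.
In Celsius: (-37.4125 - 32) × 5/9 = -38.5625°C.
In Rankine: -38.5625 × 1.8 + 491.67 = 422.3°R.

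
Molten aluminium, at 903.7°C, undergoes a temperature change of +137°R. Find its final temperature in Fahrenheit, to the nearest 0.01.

1795.66°F

The 137°R change is an interval, so only the factor 5/9 applies: +137 × 5/9 = +76.1111°C.
Final Celsius temperature: 903.7000 + 76.1111 = 979.8111°C.
In Fahrenheit: 979.8111 × 1.8 + 32 = 1795.66°F.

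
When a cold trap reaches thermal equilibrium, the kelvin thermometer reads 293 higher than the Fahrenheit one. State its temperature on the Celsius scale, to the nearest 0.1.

-64.8°C

Let x be the Fahrenheit reading; then the kelvin reading is 5/9·x + 255.372.
(5/9·x + 255.372) - x = 293  ⇒  (-4/9)·x = 37.6278  ⇒  x = -84.6625°F.
In Celsius: (-84.6625 - 32) × 5/9 = -64.8°C.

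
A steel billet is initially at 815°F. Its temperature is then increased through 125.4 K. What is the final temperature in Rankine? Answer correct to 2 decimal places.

Initial temperature in Celsius: (815 - 32) × 5/9 = 435.0000°C.
The 125.4 K change is an interval; Kelvin and Celsius degrees are the same size, so ΔC = +125.4°C.
Final Celsius temperature: 435.0000 + 125.4000 = 560.4000°C.
In Rankine: 560.4000 × 1.8 + 491.67 = 1500.39°R.

1500.39°R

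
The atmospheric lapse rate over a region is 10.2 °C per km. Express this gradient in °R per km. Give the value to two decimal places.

The quantity depends on a temperature interval, so only the ratio of degree sizes applies; the offset between the scales is irrelevant.
A change of 1°C is a change of 1.8°R, so 10.2 × 1.8 = 18.36.

18.36 °R/km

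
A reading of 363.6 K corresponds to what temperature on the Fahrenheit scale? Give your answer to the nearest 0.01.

194.81°F

In Celsius: 363.6 - 273.15 = 90.4500°C.
In Fahrenheit: 90.4500 × 1.8 + 32 = 194.81°F.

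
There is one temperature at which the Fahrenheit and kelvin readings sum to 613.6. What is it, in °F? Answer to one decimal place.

Let F be the Fahrenheit reading. The kelvin reading is K = 5/9·F + 255.372.
Require F + K = 613.6: (14/9)·F + 255.372 = 613.6.
F = (613.6 - 255.372) / (14/9) = 230.3.

230.3°F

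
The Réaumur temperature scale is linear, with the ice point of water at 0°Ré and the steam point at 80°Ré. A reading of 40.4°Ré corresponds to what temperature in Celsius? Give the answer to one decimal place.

50.5°C

Linear interpolation between the fixed points: C = (40.4 - 0) × 100 / (80 - 0) = 50.5000°C.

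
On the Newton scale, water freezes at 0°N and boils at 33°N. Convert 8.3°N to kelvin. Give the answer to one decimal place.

Linear interpolation between the fixed points: C = (8.3 - 0) × 100 / (33 - 0) = 25.1515°C.
Then 25.1515 + 273.15 = 298.3 K.

298.3 K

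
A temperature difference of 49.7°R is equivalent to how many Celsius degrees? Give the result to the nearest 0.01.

27.61°C

For a temperature interval the offset drops out; only the factor 5/9 applies.
49.7 × 5/9 = 27.61.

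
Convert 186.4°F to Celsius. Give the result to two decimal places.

In Celsius: (186.4 - 32) × 5/9 = 85.7778°C.

85.78°C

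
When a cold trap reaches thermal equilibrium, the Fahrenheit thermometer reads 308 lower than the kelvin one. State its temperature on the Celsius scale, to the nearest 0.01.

Let x be the kelvin reading; then the Fahrenheit reading is 1.8·x - 459.67.
(1.8·x - 459.67) - x = -308  ⇒  (0.8)·x = 151.67  ⇒  x = 189.5875 K.
In Celsius: 189.5875 - 273.15 = -83.56°C.

-83.56°C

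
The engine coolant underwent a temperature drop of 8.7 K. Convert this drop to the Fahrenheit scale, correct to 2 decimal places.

15.66°F

An interval of 1 K corresponds to 1.8°F.
8.7 × 1.8 = 15.66.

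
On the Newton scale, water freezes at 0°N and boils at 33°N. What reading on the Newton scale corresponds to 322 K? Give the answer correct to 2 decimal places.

First in Celsius: 322 - 273.15 = 48.8500°C.
Linearly onto the Newton scale: 0 + (48.8500 / 100) × (33 - 0) = 16.12°N.

16.12°N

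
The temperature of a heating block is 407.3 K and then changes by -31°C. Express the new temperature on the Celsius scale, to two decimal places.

Initial temperature in Celsius: 407.3 - 273.15 = 134.1500°C.
Final Celsius temperature: 134.1500 - 31.0000 = 103.1500°C.

103.15°C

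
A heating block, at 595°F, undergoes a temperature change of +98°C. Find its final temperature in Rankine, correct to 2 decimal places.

Initial temperature in Celsius: (595 - 32) × 5/9 = 312.7778°C.
Final Celsius temperature: 312.7778 + 98.0000 = 410.7778°C.
In Rankine: 410.7778 × 1.8 + 491.67 = 1231.07°R.

1231.07°R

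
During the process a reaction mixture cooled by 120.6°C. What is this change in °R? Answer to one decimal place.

217.1°R

For a temperature interval the offset drops out; only the factor 1.8 applies.
120.6 × 1.8 = 217.1.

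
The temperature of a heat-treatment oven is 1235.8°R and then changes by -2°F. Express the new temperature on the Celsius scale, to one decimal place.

412.3°C

Initial temperature in Celsius: (1235.8 - 491.67) × 5/9 = 413.4056°C.
The 2°F change is an interval, so only the factor 5/9 applies: -2 × 5/9 = -1.1111°C.
Final Celsius temperature: 413.4056 - 1.1111 = 412.2944°C.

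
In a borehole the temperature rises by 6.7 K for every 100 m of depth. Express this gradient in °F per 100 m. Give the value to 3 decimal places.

The quantity depends on a temperature interval, so only the ratio of degree sizes applies; the offset between the scales is irrelevant.
A change of 1 K is a change of 1.8°F, so 6.7 × 1.8 = 12.060.

12.060 °F/100 m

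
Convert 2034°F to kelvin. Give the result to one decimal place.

1385.4 K

In Celsius: (2034 - 32) × 5/9 = 1112.2222°C.
In kelvin: 1112.2222 + 273.15 = 1385.4 K.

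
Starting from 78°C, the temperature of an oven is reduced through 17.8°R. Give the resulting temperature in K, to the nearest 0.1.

341.3 K

The 17.8°R change is an interval, so only the factor 5/9 applies: -17.8 × 5/9 = -9.8889°C.
Final Celsius temperature: 78.0000 - 9.8889 = 68.1111°C.
In kelvin: 68.1111 + 273.15 = 341.3 K.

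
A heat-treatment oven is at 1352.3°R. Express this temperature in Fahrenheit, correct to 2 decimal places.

In Celsius: (1352.3 - 491.67) × 5/9 = 478.1278°C.
In Fahrenheit: 478.1278 × 1.8 + 32 = 892.63°F.

892.63°F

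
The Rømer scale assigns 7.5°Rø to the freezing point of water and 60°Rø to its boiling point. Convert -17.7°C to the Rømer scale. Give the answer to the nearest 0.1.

-1.8°Rø

Linearly onto the Rømer scale: 7.5 + (-17.7000 / 100) × (60 - 7.5) = -1.8°Rø.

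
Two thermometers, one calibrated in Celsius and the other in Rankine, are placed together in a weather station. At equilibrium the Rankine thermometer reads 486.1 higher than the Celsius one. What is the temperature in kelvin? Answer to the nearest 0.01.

Let x be the Celsius reading; then the Rankine reading is 1.8·x + 491.67.
(1.8·x + 491.67) - x = 486.1  ⇒  (0.8)·x = -5.57  ⇒  x = -6.9625°C.
In kelvin: -6.9625 + 273.15 = 266.19 K.

266.19 K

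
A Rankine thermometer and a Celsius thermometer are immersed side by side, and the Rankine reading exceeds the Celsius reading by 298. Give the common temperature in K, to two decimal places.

Let x be the Rankine reading; then the Celsius reading is 5/9·x - 273.15.
(5/9·x - 273.15) - x = -298  ⇒  (-4/9)·x = -24.85  ⇒  x = 55.9125°R.
In Celsius: (55.9125 - 491.67) × 5/9 = -242.0875°C.
In kelvin: -242.0875 + 273.15 = 31.06 K.

31.06 K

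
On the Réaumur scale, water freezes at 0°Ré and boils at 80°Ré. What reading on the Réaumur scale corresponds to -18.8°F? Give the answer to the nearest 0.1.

First in Celsius: (-18.8 - 32) × 5/9 = -28.2222°C.
Linearly onto the Réaumur scale: 0 + (-28.2222 / 100) × (80 - 0) = -22.6°Ré.

-22.6°Ré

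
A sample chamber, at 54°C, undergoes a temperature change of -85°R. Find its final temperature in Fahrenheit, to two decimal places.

44.20°F

The 85°R change is an interval, so only the factor 5/9 applies: -85 × 5/9 = -47.2222°C.
Final Celsius temperature: 54.0000 - 47.2222 = 6.7778°C.
In Fahrenheit: 6.7778 × 1.8 + 32 = 44.20°F.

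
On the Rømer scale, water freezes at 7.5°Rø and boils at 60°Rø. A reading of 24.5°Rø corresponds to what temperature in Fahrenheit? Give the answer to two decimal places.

90.29°F

Linear interpolation between the fixed points: C = (24.5 - 7.5) × 100 / (60 - 7.5) = 32.3810°C.
Then 32.3810 × 1.8 + 32 = 90.29°F.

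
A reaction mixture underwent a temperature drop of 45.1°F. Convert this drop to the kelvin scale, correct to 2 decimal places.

25.06 K

Only the scale ratio 5/9 matters for a change in temperature.
45.1 × 5/9 = 25.06.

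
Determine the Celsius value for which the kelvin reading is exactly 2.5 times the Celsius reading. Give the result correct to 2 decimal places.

Let C be the Celsius reading. The kelvin reading is K = 1·C + 273.15.
Require K = 2.5·C: 1·C + 273.15 = 2.5·C.
(-1.5)·C = -273.15  ⇒  C = 182.10.

182.10°C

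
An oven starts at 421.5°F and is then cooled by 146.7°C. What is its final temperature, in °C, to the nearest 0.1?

Initial temperature in Celsius: (421.5 - 32) × 5/9 = 216.3889°C.
Final Celsius temperature: 216.3889 - 146.7000 = 69.6889°C.

69.7°C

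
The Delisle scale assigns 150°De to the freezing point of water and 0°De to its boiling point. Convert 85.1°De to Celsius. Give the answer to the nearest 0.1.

Linear interpolation between the fixed points: C = (85.1 - 150) × 100 / (0 - 150) = 43.2667°C.

43.3°C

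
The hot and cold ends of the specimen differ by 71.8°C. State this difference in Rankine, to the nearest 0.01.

129.24°R

Only the scale ratio 1.8 matters for a change in temperature.
71.8 × 1.8 = 129.24.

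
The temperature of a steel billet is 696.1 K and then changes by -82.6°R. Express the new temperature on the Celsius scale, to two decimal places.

Initial temperature in Celsius: 696.1 - 273.15 = 422.9500°C.
The 82.6°R change is an interval, so only the factor 5/9 applies: -82.6 × 5/9 = -45.8889°C.
Final Celsius temperature: 422.9500 - 45.8889 = 377.0611°C.

377.06°C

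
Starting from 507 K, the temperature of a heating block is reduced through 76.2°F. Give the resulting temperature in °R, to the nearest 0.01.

836.40°R

Initial temperature in Celsius: 507 - 273.15 = 233.8500°C.
The 76.2°F change is an interval, so only the factor 5/9 applies: -76.2 × 5/9 = -42.3333°C.
Final Celsius temperature: 233.8500 - 42.3333 = 191.5167°C.
In Rankine: 191.5167 × 1.8 + 491.67 = 836.40°R.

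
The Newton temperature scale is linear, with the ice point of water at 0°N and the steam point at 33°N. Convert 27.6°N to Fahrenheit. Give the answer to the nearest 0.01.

Linear interpolation between the fixed points: C = (27.6 - 0) × 100 / (33 - 0) = 83.6364°C.
Then 83.6364 × 1.8 + 32 = 182.55°F.

182.55°F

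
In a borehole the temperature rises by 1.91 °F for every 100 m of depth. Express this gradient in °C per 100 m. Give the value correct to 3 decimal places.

Since only a temperature interval is involved, the additive offset between the scales drops out.
A change of 1°F is a change of 5/9°C, so 1.91 × 5/9 = 1.061.

1.061 °C/100 m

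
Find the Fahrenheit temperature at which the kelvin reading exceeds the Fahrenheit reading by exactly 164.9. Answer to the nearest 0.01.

203.56°F

Let F be the Fahrenheit reading. The kelvin reading is K = 5/9·F + 255.372.
Require K - F = 164.9: (-4/9)·F + 255.372 = 164.9.
F = (164.9 - 255.372) / (-4/9) = 203.56.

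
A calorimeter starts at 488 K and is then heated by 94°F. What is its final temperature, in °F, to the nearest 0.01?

Initial temperature in Celsius: 488 - 273.15 = 214.8500°C.
The 94°F change is an interval, so only the factor 5/9 applies: +94 × 5/9 = +52.2222°C.
Final Celsius temperature: 214.8500 + 52.2222 = 267.0722°C.
In Fahrenheit: 267.0722 × 1.8 + 32 = 512.73°F.

512.73°F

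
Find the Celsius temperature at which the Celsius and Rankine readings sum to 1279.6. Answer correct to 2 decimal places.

Let C be the Celsius reading. The Rankine reading is R = 1.8·C + 491.67.
Require C + R = 1279.6: (2.8)·C + 491.67 = 1279.6.
C = (1279.6 - 491.67) / (2.8) = 281.40.

281.40°C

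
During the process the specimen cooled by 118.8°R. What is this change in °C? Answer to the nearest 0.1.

Only the scale ratio 5/9 matters for a change in temperature.
118.8 × 5/9 = 66.0.

66.0°C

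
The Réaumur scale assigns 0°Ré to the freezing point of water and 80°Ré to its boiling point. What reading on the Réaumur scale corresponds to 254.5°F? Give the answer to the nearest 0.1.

First in Celsius: (254.5 - 32) × 5/9 = 123.6111°C.
Linearly onto the Réaumur scale: 0 + (123.6111 / 100) × (80 - 0) = 98.9°Ré.

98.9°Ré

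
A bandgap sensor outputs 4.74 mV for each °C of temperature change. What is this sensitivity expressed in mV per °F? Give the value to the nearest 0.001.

Since only a temperature interval is involved, the additive offset between the scales drops out.
A change of 1°F is a change of 5/9°C, so per °F the value is 4.74 × 5/9 = 2.633.

2.633 mV per °F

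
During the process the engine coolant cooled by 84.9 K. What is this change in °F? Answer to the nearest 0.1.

152.8°F

An interval of 1 K corresponds to 1.8°F.
84.9 × 1.8 = 152.8.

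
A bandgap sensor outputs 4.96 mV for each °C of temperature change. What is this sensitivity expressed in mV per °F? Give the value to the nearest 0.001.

2.756 mV per °F

Since only a temperature interval is involved, the additive offset between the scales drops out.
A change of 1°F is a change of 5/9°C, so per °F the value is 4.96 × 5/9 = 2.756.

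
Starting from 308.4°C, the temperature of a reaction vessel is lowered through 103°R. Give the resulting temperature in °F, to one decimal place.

The 103°R change is an interval, so only the factor 5/9 applies: -103 × 5/9 = -57.2222°C.
Final Celsius temperature: 308.4000 - 57.2222 = 251.1778°C.
In Fahrenheit: 251.1778 × 1.8 + 32 = 484.1°F.

484.1°F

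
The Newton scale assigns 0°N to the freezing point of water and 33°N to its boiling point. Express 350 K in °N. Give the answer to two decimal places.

25.36°N

First in Celsius: 350 - 273.15 = 76.8500°C.
Linearly onto the Newton scale: 0 + (76.8500 / 100) × (33 - 0) = 25.36°N.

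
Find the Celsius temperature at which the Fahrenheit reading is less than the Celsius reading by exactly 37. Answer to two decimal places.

Let C be the Celsius reading. The Fahrenheit reading is F = 1.8·C + 32.
Require F - C = -37: (0.8)·C + 32 = -37.
C = (-37 - 32) / (0.8) = -86.25.

-86.25°C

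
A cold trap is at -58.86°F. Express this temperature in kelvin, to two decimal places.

222.67 K

In Celsius: (-58.86 - 32) × 5/9 = -50.4778°C.
In kelvin: -50.4778 + 273.15 = 222.67 K.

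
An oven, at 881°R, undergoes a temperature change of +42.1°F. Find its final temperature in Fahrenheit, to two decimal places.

463.43°F

Initial temperature in Celsius: (881 - 491.67) × 5/9 = 216.2944°C.
The 42.1°F change is an interval, so only the factor 5/9 applies: +42.1 × 5/9 = +23.3889°C.
Final Celsius temperature: 216.2944 + 23.3889 = 239.6833°C.
In Fahrenheit: 239.6833 × 1.8 + 32 = 463.43°F.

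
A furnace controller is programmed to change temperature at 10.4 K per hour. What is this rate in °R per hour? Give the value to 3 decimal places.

Since only a temperature interval is involved, the additive offset between the scales drops out.
A change of 1 K is a change of 1.8°R, so 10.4 × 1.8 = 18.720.

18.720 °R/hour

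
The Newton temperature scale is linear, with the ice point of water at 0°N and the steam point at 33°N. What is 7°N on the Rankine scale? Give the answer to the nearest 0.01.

Linear interpolation between the fixed points: C = (7 - 0) × 100 / (33 - 0) = 21.2121°C.
Then 21.2121 × 1.8 + 491.67 = 529.85°R.

529.85°R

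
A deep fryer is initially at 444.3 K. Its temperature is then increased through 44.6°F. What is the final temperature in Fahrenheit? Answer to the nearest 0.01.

384.67°F

Initial temperature in Celsius: 444.3 - 273.15 = 171.1500°C.
The 44.6°F change is an interval, so only the factor 5/9 applies: +44.6 × 5/9 = +24.7778°C.
Final Celsius temperature: 171.1500 + 24.7778 = 195.9278°C.
In Fahrenheit: 195.9278 × 1.8 + 32 = 384.67°F.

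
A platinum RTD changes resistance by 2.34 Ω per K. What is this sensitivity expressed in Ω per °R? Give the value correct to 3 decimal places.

The quantity depends on a temperature interval, so only the ratio of degree sizes applies; the offset between the scales is irrelevant.
A change of 1°R is a change of 5/9 K, so per °R the value is 2.34 × 5/9 = 1.300.

1.300 Ω per °R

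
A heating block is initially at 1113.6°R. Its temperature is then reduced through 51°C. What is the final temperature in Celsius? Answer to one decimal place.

294.5°C

Initial temperature in Celsius: (1113.6 - 491.67) × 5/9 = 345.5167°C.
Final Celsius temperature: 345.5167 - 51.0000 = 294.5167°C.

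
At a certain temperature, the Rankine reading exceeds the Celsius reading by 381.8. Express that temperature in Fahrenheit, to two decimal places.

Let x be the Celsius reading; then the Rankine reading is 1.8·x + 491.67.
(1.8·x + 491.67) - x = 381.8  ⇒  (0.8)·x = -109.87  ⇒  x = -137.3375°C.
In Fahrenheit: -137.3375 × 1.8 + 32 = -215.21°F.

-215.21°F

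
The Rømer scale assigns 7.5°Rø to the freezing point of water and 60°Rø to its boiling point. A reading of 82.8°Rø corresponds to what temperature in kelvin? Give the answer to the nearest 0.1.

Linear interpolation between the fixed points: C = (82.8 - 7.5) × 100 / (60 - 7.5) = 143.4286°C.
Then 143.4286 + 273.15 = 416.6 K.

416.6 K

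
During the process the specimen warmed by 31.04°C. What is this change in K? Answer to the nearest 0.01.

31.04 K

Celsius and kelvin degrees are the same size, so the interval is unchanged: 31.04.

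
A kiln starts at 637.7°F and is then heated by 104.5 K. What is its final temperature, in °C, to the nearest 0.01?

Initial temperature in Celsius: (637.7 - 32) × 5/9 = 336.5000°C.
The 104.5 K change is an interval; Kelvin and Celsius degrees are the same size, so ΔC = +104.5°C.
Final Celsius temperature: 336.5000 + 104.5000 = 441.0000°C.

441.00°C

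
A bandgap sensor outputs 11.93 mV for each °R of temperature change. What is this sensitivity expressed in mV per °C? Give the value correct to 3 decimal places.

21.474 mV per °C

The quantity depends on a temperature interval, so only the ratio of degree sizes applies; the offset between the scales is irrelevant.
A change of 1°C is a change of 1.8°R, so per °C the value is 11.93 × 1.8 = 21.474.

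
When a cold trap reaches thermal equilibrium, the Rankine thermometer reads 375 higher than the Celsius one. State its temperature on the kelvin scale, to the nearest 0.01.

127.31 K

Let x be the Celsius reading; then the Rankine reading is 1.8·x + 491.67.
(1.8·x + 491.67) - x = 375  ⇒  (0.8)·x = -116.67  ⇒  x = -145.8375°C.
In kelvin: -145.8375 + 273.15 = 127.31 K.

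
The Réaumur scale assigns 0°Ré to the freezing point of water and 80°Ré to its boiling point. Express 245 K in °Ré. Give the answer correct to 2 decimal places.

First in Celsius: 245 - 273.15 = -28.1500°C.
Linearly onto the Réaumur scale: 0 + (-28.1500 / 100) × (80 - 0) = -22.52°Ré.

-22.52°Ré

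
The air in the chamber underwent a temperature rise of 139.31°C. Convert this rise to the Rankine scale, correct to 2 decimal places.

An interval of 1°C corresponds to 1.8°R.
139.31 × 1.8 = 250.76.

250.76°R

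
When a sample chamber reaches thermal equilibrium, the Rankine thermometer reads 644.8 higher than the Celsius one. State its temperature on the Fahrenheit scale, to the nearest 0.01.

Let x be the Celsius reading; then the Rankine reading is 1.8·x + 491.67.
(1.8·x + 491.67) - x = 644.8  ⇒  (0.8)·x = 153.13  ⇒  x = 191.4125°C.
In Fahrenheit: 191.4125 × 1.8 + 32 = 376.54°F.

376.54°F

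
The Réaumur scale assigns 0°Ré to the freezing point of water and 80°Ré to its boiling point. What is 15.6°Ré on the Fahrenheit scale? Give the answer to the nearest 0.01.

Linear interpolation between the fixed points: C = (15.6 - 0) × 100 / (80 - 0) = 19.5000°C.
Then 19.5000 × 1.8 + 32 = 67.10°F.

67.10°F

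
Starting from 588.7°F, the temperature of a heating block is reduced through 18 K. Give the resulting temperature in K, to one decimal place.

Initial temperature in Celsius: (588.7 - 32) × 5/9 = 309.2778°C.
The 18 K change is an interval; Kelvin and Celsius degrees are the same size, so ΔC = -18°C.
Final Celsius temperature: 309.2778 - 18.0000 = 291.2778°C.
In kelvin: 291.2778 + 273.15 = 564.4 K.

564.4 K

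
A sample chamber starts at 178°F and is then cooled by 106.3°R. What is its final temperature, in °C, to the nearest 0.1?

Initial temperature in Celsius: (178 - 32) × 5/9 = 81.1111°C.
The 106.3°R change is an interval, so only the factor 5/9 applies: -106.3 × 5/9 = -59.0556°C.
Final Celsius temperature: 81.1111 - 59.0556 = 22.0556°C.

22.1°C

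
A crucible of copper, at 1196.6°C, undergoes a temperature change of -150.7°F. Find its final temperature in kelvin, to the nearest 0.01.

1386.03 K

The 150.7°F change is an interval, so only the factor 5/9 applies: -150.7 × 5/9 = -83.7222°C.
Final Celsius temperature: 1196.6000 - 83.7222 = 1112.8778°C.
In kelvin: 1112.8778 + 273.15 = 1386.03 K.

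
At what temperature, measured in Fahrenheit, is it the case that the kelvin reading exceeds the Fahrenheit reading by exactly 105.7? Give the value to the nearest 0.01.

Let F be the Fahrenheit reading. The kelvin reading is K = 5/9·F + 255.372.
Require K - F = 105.7: (-4/9)·F + 255.372 = 105.7.
F = (105.7 - 255.372) / (-4/9) = 336.76.

336.76°F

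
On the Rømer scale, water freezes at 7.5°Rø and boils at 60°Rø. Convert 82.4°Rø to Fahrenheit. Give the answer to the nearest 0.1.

288.8°F

Linear interpolation between the fixed points: C = (82.4 - 7.5) × 100 / (60 - 7.5) = 142.6667°C.
Then 142.6667 × 1.8 + 32 = 288.8°F.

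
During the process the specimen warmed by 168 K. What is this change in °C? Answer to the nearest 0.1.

168.0°C

Kelvin and Celsius degrees are the same size, so the interval is unchanged: 168.0.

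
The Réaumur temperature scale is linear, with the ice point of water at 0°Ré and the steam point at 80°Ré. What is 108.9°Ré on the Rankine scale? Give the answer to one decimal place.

736.7°R

Linear interpolation between the fixed points: C = (108.9 - 0) × 100 / (80 - 0) = 136.1250°C.
Then 136.1250 × 1.8 + 491.67 = 736.7°R.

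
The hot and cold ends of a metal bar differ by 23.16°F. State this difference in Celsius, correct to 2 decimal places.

12.87°C

An interval of 1°F corresponds to 5/9°C.
23.16 × 5/9 = 12.87.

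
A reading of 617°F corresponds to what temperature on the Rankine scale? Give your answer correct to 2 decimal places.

1076.67°R

In Celsius: (617 - 32) × 5/9 = 325.0000°C.
In Rankine: 325.0000 × 1.8 + 491.67 = 1076.67°R.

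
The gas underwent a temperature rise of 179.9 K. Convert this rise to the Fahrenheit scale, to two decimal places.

For a temperature interval the offset drops out; only the factor 1.8 applies.
179.9 × 1.8 = 323.82.

323.82°F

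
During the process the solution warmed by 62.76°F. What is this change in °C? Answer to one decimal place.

Only the scale ratio 5/9 matters for a change in temperature.
62.76 × 5/9 = 34.9.

34.9°C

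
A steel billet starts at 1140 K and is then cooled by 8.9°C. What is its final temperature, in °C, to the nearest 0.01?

857.95°C

Initial temperature in Celsius: 1140 - 273.15 = 866.8500°C.
Final Celsius temperature: 866.8500 - 8.9000 = 857.9500°C.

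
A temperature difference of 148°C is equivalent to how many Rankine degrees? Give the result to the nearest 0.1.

266.4°R

Only the scale ratio 1.8 matters for a change in temperature.
148 × 1.8 = 266.4.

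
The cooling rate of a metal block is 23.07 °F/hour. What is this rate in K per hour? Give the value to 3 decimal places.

Since only a temperature interval is involved, the additive offset between the scales drops out.
A change of 1°F is a change of 5/9 K, so 23.07 × 5/9 = 12.817.

12.817 K/hour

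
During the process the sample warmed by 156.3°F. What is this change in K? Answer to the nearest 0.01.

Only the scale ratio 5/9 matters for a change in temperature.
156.3 × 5/9 = 86.83.

86.83 K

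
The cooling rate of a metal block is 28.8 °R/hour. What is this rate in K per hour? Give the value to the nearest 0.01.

Since only a temperature interval is involved, the additive offset between the scales drops out.
A change of 1°R is a change of 5/9 K, so 28.8 × 5/9 = 16.00.

16.00 K/hour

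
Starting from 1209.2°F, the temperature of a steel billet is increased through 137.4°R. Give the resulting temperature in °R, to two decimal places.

Initial temperature in Celsius: (1209.2 - 32) × 5/9 = 654.0000°C.
The 137.4°R change is an interval, so only the factor 5/9 applies: +137.4 × 5/9 = +76.3333°C.
Final Celsius temperature: 654.0000 + 76.3333 = 730.3333°C.
In Rankine: 730.3333 × 1.8 + 491.67 = 1806.27°R.

1806.27°R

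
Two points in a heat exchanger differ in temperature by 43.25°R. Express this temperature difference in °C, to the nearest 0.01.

An interval of 1°R corresponds to 5/9°C.
43.25 × 5/9 = 24.03.

24.03°C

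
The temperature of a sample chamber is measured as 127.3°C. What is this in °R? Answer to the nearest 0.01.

In Rankine: 127.3000 × 1.8 + 491.67 = 720.81°R.

720.81°R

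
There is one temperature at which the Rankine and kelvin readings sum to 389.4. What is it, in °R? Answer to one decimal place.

250.3°R

Let R be the Rankine reading. The kelvin reading is K = 5/9·R.
Require R + K = 389.4: (14/9)·R = 389.4.
R = (389.4) / (14/9) = 250.3.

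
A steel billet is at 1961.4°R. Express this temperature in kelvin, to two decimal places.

1089.67 K

In Celsius: (1961.4 - 491.67) × 5/9 = 816.5167°C.
In kelvin: 816.5167 + 273.15 = 1089.67 K.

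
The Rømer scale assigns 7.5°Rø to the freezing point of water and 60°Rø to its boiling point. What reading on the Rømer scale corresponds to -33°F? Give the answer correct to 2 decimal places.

First in Celsius: (-33 - 32) × 5/9 = -36.1111°C.
Linearly onto the Rømer scale: 7.5 + (-36.1111 / 100) × (60 - 7.5) = -11.46°Rø.

-11.46°Rø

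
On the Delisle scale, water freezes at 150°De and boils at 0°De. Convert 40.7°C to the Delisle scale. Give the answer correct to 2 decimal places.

88.95°De

Linearly onto the Delisle scale: 150 + (40.7000 / 100) × (0 - 150) = 88.95°De.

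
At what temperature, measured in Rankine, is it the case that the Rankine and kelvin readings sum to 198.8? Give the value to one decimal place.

127.8°R

Let R be the Rankine reading. The kelvin reading is K = 5/9·R.
Require R + K = 198.8: (14/9)·R = 198.8.
R = (198.8) / (14/9) = 127.8.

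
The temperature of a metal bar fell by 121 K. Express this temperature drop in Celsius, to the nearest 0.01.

121.00°C

Kelvin and Celsius degrees are the same size, so the interval is unchanged: 121.00.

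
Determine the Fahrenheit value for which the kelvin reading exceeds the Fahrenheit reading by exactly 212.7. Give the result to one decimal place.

96.0°F

Let F be the Fahrenheit reading. The kelvin reading is K = 5/9·F + 255.372.
Require K - F = 212.7: (-4/9)·F + 255.372 = 212.7.
F = (212.7 - 255.372) / (-4/9) = 96.0.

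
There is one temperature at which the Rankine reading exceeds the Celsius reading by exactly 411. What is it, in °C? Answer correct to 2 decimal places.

-100.84°C

Let C be the Celsius reading. The Rankine reading is R = 1.8·C + 491.67.
Require R - C = 411: (0.8)·C + 491.67 = 411.
C = (411 - 491.67) / (0.8) = -100.84.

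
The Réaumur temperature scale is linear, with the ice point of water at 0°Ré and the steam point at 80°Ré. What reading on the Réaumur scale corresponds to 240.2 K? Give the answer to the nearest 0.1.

-26.4°Ré

First in Celsius: 240.2 - 273.15 = -32.9500°C.
Linearly onto the Réaumur scale: 0 + (-32.9500 / 100) × (80 - 0) = -26.4°Ré.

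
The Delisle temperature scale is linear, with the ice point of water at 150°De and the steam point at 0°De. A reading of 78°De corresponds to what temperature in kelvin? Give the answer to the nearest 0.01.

Linear interpolation between the fixed points: C = (78 - 150) × 100 / (0 - 150) = 48.0000°C.
Then 48.0000 + 273.15 = 321.15 K.

321.15 K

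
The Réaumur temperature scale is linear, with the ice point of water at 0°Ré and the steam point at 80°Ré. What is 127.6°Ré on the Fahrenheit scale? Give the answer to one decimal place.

319.1°F

Linear interpolation between the fixed points: C = (127.6 - 0) × 100 / (80 - 0) = 159.5000°C.
Then 159.5000 × 1.8 + 32 = 319.1°F.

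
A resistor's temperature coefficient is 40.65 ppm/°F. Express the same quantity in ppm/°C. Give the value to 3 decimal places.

73.170 ppm/°C

The quantity depends on a temperature interval, so only the ratio of degree sizes applies; the offset between the scales is irrelevant.
A change of 1°C is a change of 1.8°F, so per °C the value is 40.65 × 1.8 = 73.170.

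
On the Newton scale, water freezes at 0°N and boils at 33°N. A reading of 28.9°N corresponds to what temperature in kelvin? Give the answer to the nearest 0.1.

Linear interpolation between the fixed points: C = (28.9 - 0) × 100 / (33 - 0) = 87.5758°C.
Then 87.5758 + 273.15 = 360.7 K.

360.7 K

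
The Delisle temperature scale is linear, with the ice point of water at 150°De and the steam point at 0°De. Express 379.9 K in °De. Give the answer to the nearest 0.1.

-10.1°De

First in Celsius: 379.9 - 273.15 = 106.7500°C.
Linearly onto the Delisle scale: 150 + (106.7500 / 100) × (0 - 150) = -10.1°De.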